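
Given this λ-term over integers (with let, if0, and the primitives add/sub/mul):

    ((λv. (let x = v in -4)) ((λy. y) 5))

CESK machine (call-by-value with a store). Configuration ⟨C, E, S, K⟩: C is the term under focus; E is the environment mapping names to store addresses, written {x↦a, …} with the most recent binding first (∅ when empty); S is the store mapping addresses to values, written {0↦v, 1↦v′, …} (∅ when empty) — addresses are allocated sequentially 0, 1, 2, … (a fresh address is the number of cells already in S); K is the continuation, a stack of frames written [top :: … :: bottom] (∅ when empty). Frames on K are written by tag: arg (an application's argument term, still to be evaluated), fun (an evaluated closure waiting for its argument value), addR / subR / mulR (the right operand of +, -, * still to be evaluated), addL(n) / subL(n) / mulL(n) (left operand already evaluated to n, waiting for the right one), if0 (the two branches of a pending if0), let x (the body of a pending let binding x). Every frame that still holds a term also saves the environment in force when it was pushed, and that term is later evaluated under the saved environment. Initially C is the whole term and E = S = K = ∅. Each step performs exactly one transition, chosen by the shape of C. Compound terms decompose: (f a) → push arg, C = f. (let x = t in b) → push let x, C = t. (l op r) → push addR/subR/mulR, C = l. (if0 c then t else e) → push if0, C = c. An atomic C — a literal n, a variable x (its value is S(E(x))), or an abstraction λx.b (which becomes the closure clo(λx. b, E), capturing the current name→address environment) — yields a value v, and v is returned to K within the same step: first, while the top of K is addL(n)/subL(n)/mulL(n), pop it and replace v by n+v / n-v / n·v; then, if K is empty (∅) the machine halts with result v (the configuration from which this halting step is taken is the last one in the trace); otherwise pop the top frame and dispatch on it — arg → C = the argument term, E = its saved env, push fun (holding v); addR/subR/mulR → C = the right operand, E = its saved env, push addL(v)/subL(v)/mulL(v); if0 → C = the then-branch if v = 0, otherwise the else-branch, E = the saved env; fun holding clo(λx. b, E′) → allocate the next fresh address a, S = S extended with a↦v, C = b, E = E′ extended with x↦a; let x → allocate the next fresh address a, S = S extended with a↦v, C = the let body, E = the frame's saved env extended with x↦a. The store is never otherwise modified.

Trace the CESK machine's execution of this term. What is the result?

Answer: -4

Execution trace:
0. ⟨C=((λv. (let x = v in -4)) ((λy. y) 5)); E=∅; S=∅; K=∅⟩
1. ⟨C=(λv. (let x = v in -4)); E=∅; S=∅; K=[arg]⟩
2. ⟨C=((λy. y) 5); E=∅; S=∅; K=[fun]⟩
3. ⟨C=(λy. y); E=∅; S=∅; K=[arg :: fun]⟩
4. ⟨C=5; E=∅; S=∅; K=[fun :: fun]⟩
5. ⟨C=y; E={y↦0}; S={0↦5}; K=[fun]⟩
6. ⟨C=(let x = v in -4); E={v↦1}; S={0↦5, 1↦5}; K=∅⟩
7. ⟨C=v; E={v↦1}; S={0↦5, 1↦5}; K=[let x]⟩
8. ⟨C=-4; E={x↦2, v↦1}; S={0↦5, 1↦5, 2↦5}; K=∅⟩
→ final value -4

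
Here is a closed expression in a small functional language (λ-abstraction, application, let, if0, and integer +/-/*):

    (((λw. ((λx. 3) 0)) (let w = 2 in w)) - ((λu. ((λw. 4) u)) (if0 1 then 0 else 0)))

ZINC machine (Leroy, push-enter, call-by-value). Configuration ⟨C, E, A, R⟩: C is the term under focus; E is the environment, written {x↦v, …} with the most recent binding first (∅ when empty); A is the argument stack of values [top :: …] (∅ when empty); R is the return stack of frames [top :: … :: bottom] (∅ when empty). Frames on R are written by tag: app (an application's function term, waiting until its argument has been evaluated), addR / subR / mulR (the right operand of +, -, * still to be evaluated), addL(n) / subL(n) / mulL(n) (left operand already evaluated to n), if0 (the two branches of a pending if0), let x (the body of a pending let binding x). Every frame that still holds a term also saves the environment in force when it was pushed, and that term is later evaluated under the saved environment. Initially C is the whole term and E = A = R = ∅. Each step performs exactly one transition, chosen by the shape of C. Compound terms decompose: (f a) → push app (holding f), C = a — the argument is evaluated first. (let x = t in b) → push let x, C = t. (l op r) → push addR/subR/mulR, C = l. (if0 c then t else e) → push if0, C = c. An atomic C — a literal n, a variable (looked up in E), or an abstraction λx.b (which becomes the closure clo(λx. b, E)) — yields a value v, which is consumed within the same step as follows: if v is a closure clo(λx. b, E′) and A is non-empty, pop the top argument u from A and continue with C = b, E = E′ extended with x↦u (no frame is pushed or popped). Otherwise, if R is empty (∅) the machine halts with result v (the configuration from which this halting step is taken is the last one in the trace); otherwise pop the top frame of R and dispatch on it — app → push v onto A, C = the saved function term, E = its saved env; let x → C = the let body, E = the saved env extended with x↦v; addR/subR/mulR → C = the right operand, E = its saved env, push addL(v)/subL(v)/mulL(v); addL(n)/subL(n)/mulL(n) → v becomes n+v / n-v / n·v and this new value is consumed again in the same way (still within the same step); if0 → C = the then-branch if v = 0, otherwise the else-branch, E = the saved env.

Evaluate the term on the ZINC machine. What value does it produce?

Answer: -1

Machine steps:
step 0: ⟨C=(((λw. ((λx. 3) 0)) (let w = 2 in w)) - ((λu. ((λw. 4) u)) (if0 1 then 0 else 0))); E=∅; A=∅; R=∅⟩
step 1: ⟨C=((λw. ((λx. 3) 0)) (let w = 2 in w)); E=∅; A=∅; R=[subR]⟩
step 2: ⟨C=(let w = 2 in w); E=∅; A=∅; R=[app :: subR]⟩
step 3: ⟨C=2; E=∅; A=∅; R=[let w :: app :: subR]⟩
step 4: ⟨C=w; E={w↦2}; A=∅; R=[app :: subR]⟩
step 5: ⟨C=(λw. ((λx. 3) 0)); E=∅; A=[2]; R=[subR]⟩
step 6: ⟨C=((λx. 3) 0); E={w↦2}; A=∅; R=[subR]⟩
step 7: ⟨C=0; E={w↦2}; A=∅; R=[app :: subR]⟩
step 8: ⟨C=(λx. 3); E={w↦2}; A=[0]; R=[subR]⟩
step 9: ⟨C=3; E={x↦0, w↦2}; A=∅; R=[subR]⟩
step 10: ⟨C=((λu. ((λw. 4) u)) (if0 1 then 0 else 0)); E=∅; A=∅; R=[subL(3)]⟩
step 11: ⟨C=(if0 1 then 0 else 0); E=∅; A=∅; R=[app :: subL(3)]⟩
step 12: ⟨C=1; E=∅; A=∅; R=[if0 :: app :: subL(3)]⟩
step 13: ⟨C=0; E=∅; A=∅; R=[app :: subL(3)]⟩
step 14: ⟨C=(λu. ((λw. 4) u)); E=∅; A=[0]; R=[subL(3)]⟩
step 15: ⟨C=((λw. 4) u); E={u↦0}; A=∅; R=[subL(3)]⟩
step 16: ⟨C=u; E={u↦0}; A=∅; R=[app :: subL(3)]⟩
step 17: ⟨C=(λw. 4); E={u↦0}; A=[0]; R=[subL(3)]⟩
step 18: ⟨C=4; E={w↦0, u↦0}; A=∅; R=[subL(3)]⟩
→ final value -1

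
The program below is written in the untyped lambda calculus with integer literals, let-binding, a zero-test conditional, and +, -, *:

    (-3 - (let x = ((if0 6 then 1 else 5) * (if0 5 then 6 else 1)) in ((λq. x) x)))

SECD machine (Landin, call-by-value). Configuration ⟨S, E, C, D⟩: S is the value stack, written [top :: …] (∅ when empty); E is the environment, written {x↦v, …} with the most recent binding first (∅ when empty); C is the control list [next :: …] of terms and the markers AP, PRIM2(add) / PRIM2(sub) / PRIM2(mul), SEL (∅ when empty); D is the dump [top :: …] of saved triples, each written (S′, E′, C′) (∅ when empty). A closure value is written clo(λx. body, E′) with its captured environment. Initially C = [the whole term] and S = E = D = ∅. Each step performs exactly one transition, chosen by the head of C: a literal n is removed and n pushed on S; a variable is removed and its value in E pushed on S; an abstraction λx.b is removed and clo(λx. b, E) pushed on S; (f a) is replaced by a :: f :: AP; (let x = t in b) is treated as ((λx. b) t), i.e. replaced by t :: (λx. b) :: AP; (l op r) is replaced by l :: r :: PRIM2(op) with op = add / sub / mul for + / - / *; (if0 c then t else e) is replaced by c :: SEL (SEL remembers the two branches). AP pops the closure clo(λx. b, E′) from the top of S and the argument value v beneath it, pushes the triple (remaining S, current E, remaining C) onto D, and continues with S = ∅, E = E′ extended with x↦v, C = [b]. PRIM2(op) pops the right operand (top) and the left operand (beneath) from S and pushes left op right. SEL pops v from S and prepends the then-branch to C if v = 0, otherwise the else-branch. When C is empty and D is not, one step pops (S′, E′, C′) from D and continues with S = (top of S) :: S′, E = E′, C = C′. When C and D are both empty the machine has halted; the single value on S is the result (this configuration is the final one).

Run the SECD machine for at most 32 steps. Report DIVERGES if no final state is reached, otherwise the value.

t=0: ⟨S=∅; E=∅; C=[(-3 - (let x = ((if0 6 then 1 else 5) * (if0 5 then 6 else 1)) in ((λq. x) x)))]; D=∅⟩
t=1: ⟨S=∅; E=∅; C=[-3 :: (let x = ((if0 6 then 1 else 5) * (if0 5 then 6 else 1)) in ((λq. x) x)) :: PRIM2(sub)]; D=∅⟩
t=2: ⟨S=[-3]; E=∅; C=[(let x = ((if0 6 then 1 else 5) * (if0 5 then 6 else 1)) in ((λq. x) x)) :: PRIM2(sub)]; D=∅⟩
t=3: ⟨S=[-3]; E=∅; C=[((if0 6 then 1 else 5) * (if0 5 then 6 else 1)) :: (λx. ((λq. x) x)) :: AP :: PRIM2(sub)]; D=∅⟩
t=4: ⟨S=[-3]; E=∅; C=[(if0 6 then 1 else 5) :: (if0 5 then 6 else 1) :: PRIM2(mul) :: (λx. ((λq. x) x)) :: AP :: PRIM2(sub)]; D=∅⟩
t=5: ⟨S=[-3]; E=∅; C=[6 :: SEL :: (if0 5 then 6 else 1) :: PRIM2(mul) :: (λx. ((λq. x) x)) :: AP :: PRIM2(sub)]; D=∅⟩
t=6: ⟨S=[6 :: -3]; E=∅; C=[SEL :: (if0 5 then 6 else 1) :: PRIM2(mul) :: (λx. ((λq. x) x)) :: AP :: PRIM2(sub)]; D=∅⟩
t=7: ⟨S=[-3]; E=∅; C=[5 :: (if0 5 then 6 else 1) :: PRIM2(mul) :: (λx. ((λq. x) x)) :: AP :: PRIM2(sub)]; D=∅⟩
t=8: ⟨S=[5 :: -3]; E=∅; C=[(if0 5 then 6 else 1) :: PRIM2(mul) :: (λx. ((λq. x) x)) :: AP :: PRIM2(sub)]; D=∅⟩
t=9: ⟨S=[5 :: -3]; E=∅; C=[5 :: SEL :: PRIM2(mul) :: (λx. ((λq. x) x)) :: AP :: PRIM2(sub)]; D=∅⟩
t=10: ⟨S=[5 :: 5 :: -3]; E=∅; C=[SEL :: PRIM2(mul) :: (λx. ((λq. x) x)) :: AP :: PRIM2(sub)]; D=∅⟩
t=11: ⟨S=[5 :: -3]; E=∅; C=[1 :: PRIM2(mul) :: (λx. ((λq. x) x)) :: AP :: PRIM2(sub)]; D=∅⟩
t=12: ⟨S=[1 :: 5 :: -3]; E=∅; C=[PRIM2(mul) :: (λx. ((λq. x) x)) :: AP :: PRIM2(sub)]; D=∅⟩
t=13: ⟨S=[5 :: -3]; E=∅; C=[(λx. ((λq. x) x)) :: AP :: PRIM2(sub)]; D=∅⟩
t=14: ⟨S=[clo(λx. ((λq. x) x), ∅) :: 5 :: -3]; E=∅; C=[AP :: PRIM2(sub)]; D=∅⟩
t=15: ⟨S=∅; E={x↦5}; C=[((λq. x) x)]; D=[([-3], ∅, [PRIM2(sub)])]⟩
t=16: ⟨S=∅; E={x↦5}; C=[x :: (λq. x) :: AP]; D=[([-3], ∅, [PRIM2(sub)])]⟩
t=17: ⟨S=[5]; E={x↦5}; C=[(λq. x) :: AP]; D=[([-3], ∅, [PRIM2(sub)])]⟩
t=18: ⟨S=[clo(λq. x, {x↦5}) :: 5]; E={x↦5}; C=[AP]; D=[([-3], ∅, [PRIM2(sub)])]⟩
t=19: ⟨S=∅; E={q↦5, x↦5}; C=[x]; D=[(∅, {x↦5}, ∅) :: ([-3], ∅, [PRIM2(sub)])]⟩
t=20: ⟨S=[5]; E={q↦5, x↦5}; C=∅; D=[(∅, {x↦5}, ∅) :: ([-3], ∅, [PRIM2(sub)])]⟩
t=21: ⟨S=[5]; E={x↦5}; C=∅; D=[([-3], ∅, [PRIM2(sub)])]⟩
t=22: ⟨S=[5 :: -3]; E=∅; C=[PRIM2(sub)]; D=∅⟩
t=23: ⟨S=[-8]; E=∅; C=∅; D=∅⟩
→ final value -8

Answer: -8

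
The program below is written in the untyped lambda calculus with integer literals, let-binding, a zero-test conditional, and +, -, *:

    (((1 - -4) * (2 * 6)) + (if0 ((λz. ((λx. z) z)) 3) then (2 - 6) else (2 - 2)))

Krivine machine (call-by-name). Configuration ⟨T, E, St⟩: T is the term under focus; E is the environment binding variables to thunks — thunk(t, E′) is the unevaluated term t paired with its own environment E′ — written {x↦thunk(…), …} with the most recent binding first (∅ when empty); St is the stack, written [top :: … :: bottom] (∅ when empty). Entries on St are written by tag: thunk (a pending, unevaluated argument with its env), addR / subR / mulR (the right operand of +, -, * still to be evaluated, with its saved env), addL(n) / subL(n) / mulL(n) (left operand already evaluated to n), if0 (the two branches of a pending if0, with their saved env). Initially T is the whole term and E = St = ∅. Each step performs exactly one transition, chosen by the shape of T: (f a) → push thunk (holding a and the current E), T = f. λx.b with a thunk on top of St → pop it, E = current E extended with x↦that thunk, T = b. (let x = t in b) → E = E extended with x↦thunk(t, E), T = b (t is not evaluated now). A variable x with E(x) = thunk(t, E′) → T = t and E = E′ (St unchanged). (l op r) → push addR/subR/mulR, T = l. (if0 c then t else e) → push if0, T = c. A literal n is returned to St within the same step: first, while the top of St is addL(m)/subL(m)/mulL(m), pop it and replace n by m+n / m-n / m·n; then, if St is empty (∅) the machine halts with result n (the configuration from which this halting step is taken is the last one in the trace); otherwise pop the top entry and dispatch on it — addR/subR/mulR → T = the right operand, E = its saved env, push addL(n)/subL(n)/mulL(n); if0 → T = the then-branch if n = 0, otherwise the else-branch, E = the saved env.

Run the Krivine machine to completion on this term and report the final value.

t=0: <T=(((1 - -4) * (2 * 6)) + (if0 ((λz. ((λx. z) z)) 3) then (2 - 6) else (2 - 2))), E=∅, St=∅>
t=1: <T=((1 - -4) * (2 * 6)), E=∅, St=[addR]>
t=2: <T=(1 - -4), E=∅, St=[mulR :: addR]>
t=3: <T=1, E=∅, St=[subR :: mulR :: addR]>
t=4: <T=-4, E=∅, St=[subL(1) :: mulR :: addR]>
t=5: <T=(2 * 6), E=∅, St=[mulL(5) :: addR]>
t=6: <T=2, E=∅, St=[mulR :: mulL(5) :: addR]>
t=7: <T=6, E=∅, St=[mulL(2) :: mulL(5) :: addR]>
t=8: <T=(if0 ((λz. ((λx. z) z)) 3) then (2 - 6) else (2 - 2)), E=∅, St=[addL(60)]>
t=9: <T=((λz. ((λx. z) z)) 3), E=∅, St=[if0 :: addL(60)]>
t=10: <T=(λz. ((λx. z) z)), E=∅, St=[thunk :: if0 :: addL(60)]>
t=11: <T=((λx. z) z), E={z↦thunk(3, ∅)}, St=[if0 :: addL(60)]>
t=12: <T=(λx. z), E={z↦thunk(3, ∅)}, St=[thunk :: if0 :: addL(60)]>
t=13: <T=z, E={x↦thunk(z, {z↦thunk(3, ∅)}), z↦thunk(3, ∅)}, St=[if0 :: addL(60)]>
t=14: <T=3, E=∅, St=[if0 :: addL(60)]>
t=15: <T=(2 - 2), E=∅, St=[addL(60)]>
t=16: <T=2, E=∅, St=[subR :: addL(60)]>
t=17: <T=2, E=∅, St=[subL(2) :: addL(60)]>
→ final value 60

Answer: 60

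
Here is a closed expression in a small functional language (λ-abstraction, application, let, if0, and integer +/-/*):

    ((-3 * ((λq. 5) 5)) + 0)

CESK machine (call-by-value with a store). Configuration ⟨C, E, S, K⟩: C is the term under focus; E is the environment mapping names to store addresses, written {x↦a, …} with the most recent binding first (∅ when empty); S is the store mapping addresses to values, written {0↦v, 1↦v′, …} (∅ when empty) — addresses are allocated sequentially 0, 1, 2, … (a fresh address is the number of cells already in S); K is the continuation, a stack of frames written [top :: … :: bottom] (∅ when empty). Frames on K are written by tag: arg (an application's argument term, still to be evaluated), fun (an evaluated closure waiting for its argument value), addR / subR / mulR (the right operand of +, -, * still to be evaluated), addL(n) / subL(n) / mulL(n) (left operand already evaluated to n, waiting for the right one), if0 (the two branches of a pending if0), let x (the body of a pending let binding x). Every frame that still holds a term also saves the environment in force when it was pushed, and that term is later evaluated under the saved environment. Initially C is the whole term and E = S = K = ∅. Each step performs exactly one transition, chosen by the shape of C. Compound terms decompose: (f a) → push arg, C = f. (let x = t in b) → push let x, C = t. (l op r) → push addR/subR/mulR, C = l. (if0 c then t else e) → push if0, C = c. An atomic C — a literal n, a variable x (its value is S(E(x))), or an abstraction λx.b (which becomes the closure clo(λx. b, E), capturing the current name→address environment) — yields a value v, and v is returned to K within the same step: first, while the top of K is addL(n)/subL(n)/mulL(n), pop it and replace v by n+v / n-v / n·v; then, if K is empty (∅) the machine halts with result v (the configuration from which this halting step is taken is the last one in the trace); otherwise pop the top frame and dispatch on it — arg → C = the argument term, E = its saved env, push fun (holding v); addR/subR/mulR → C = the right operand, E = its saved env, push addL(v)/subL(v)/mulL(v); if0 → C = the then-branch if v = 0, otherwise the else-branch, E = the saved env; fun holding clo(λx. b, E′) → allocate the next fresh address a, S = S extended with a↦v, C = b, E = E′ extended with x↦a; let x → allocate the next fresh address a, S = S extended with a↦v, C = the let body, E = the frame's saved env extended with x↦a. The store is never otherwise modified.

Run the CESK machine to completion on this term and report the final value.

Answer: -15

Execution trace:
0. [C=((-3 * ((λq. 5) 5)) + 0) | E=∅ | S=∅ | K=∅]
1. [C=(-3 * ((λq. 5) 5)) | E=∅ | S=∅ | K=[addR]]
2. [C=-3 | E=∅ | S=∅ | K=[mulR :: addR]]
3. [C=((λq. 5) 5) | E=∅ | S=∅ | K=[mulL(-3) :: addR]]
4. [C=(λq. 5) | E=∅ | S=∅ | K=[arg :: mulL(-3) :: addR]]
5. [C=5 | E=∅ | S=∅ | K=[fun :: mulL(-3) :: addR]]
6. [C=5 | E={q↦0} | S={0↦5} | K=[mulL(-3) :: addR]]
7. [C=0 | E=∅ | S={0↦5} | K=[addL(-15)]]
→ final value -15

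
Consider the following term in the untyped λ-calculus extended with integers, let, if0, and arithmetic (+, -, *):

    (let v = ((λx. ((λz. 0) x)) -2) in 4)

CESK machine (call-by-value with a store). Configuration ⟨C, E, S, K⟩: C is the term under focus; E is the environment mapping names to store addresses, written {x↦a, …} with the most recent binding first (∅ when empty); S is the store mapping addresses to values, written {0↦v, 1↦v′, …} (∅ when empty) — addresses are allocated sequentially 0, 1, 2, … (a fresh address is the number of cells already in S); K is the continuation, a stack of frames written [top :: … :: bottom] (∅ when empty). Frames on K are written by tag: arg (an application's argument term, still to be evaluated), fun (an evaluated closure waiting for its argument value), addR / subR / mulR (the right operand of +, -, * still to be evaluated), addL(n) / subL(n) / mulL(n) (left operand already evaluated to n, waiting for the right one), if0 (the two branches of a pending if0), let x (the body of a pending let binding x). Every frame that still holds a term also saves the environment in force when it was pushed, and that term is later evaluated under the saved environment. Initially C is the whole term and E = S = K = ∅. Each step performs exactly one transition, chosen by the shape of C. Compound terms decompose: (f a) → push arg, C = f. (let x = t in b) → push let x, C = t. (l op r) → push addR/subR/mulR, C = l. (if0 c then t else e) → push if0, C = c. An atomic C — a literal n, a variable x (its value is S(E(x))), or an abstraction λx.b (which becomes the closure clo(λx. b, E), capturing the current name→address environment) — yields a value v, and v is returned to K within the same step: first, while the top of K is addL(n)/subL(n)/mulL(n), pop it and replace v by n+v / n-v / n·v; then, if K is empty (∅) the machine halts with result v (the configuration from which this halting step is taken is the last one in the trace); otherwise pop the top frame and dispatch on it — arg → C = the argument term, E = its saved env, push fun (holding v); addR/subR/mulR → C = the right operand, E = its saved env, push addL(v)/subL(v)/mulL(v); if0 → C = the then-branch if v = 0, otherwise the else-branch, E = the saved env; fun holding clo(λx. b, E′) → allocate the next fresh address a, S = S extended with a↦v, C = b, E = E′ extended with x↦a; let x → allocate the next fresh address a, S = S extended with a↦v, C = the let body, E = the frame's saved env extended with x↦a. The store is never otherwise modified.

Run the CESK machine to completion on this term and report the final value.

[0] ⟨C=(let v = ((λx. ((λz. 0) x)) -2) in 4); E=∅; S=∅; K=∅⟩
[1] ⟨C=((λx. ((λz. 0) x)) -2); E=∅; S=∅; K=[let v]⟩
[2] ⟨C=(λx. ((λz. 0) x)); E=∅; S=∅; K=[arg :: let v]⟩
[3] ⟨C=-2; E=∅; S=∅; K=[fun :: let v]⟩
[4] ⟨C=((λz. 0) x); E={x↦0}; S={0↦-2}; K=[let v]⟩
[5] ⟨C=(λz. 0); E={x↦0}; S={0↦-2}; K=[arg :: let v]⟩
[6] ⟨C=x; E={x↦0}; S={0↦-2}; K=[fun :: let v]⟩
[7] ⟨C=0; E={z↦1, x↦0}; S={0↦-2, 1↦-2}; K=[let v]⟩
[8] ⟨C=4; E={v↦2}; S={0↦-2, 1↦-2, 2↦0}; K=∅⟩
→ final value 4

Answer: 4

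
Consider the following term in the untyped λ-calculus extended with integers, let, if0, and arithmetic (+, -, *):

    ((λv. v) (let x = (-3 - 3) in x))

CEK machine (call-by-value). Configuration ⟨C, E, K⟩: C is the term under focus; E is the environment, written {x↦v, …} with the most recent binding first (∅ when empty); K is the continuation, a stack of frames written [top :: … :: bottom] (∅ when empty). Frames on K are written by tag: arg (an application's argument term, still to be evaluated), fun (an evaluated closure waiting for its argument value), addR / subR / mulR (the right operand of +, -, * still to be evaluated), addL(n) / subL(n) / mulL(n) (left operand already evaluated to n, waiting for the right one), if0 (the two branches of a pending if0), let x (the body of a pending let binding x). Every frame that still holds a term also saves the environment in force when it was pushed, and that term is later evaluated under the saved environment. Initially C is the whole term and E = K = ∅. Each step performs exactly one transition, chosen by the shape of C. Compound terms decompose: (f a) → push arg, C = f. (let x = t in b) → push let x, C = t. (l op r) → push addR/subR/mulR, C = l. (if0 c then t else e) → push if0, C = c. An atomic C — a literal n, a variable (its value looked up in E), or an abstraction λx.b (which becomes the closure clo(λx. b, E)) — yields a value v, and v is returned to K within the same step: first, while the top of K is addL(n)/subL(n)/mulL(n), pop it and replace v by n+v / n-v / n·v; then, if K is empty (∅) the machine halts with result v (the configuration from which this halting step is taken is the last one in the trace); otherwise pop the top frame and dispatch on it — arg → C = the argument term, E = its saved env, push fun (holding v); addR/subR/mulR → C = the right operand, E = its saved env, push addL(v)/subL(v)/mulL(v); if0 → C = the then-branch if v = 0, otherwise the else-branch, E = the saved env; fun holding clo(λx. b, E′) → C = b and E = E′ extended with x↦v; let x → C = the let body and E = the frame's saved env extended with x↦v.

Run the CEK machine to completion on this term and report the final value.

Answer: -6

Machine steps:
0. ⟨C=((λv. v) (let x = (-3 - 3) in x)); E=∅; K=∅⟩
1. ⟨C=(λv. v); E=∅; K=[arg]⟩
2. ⟨C=(let x = (-3 - 3) in x); E=∅; K=[fun]⟩
3. ⟨C=(-3 - 3); E=∅; K=[let x :: fun]⟩
4. ⟨C=-3; E=∅; K=[subR :: let x :: fun]⟩
5. ⟨C=3; E=∅; K=[subL(-3) :: let x :: fun]⟩
6. ⟨C=x; E={x↦-6}; K=[fun]⟩
7. ⟨C=v; E={v↦-6}; K=∅⟩
→ final value -6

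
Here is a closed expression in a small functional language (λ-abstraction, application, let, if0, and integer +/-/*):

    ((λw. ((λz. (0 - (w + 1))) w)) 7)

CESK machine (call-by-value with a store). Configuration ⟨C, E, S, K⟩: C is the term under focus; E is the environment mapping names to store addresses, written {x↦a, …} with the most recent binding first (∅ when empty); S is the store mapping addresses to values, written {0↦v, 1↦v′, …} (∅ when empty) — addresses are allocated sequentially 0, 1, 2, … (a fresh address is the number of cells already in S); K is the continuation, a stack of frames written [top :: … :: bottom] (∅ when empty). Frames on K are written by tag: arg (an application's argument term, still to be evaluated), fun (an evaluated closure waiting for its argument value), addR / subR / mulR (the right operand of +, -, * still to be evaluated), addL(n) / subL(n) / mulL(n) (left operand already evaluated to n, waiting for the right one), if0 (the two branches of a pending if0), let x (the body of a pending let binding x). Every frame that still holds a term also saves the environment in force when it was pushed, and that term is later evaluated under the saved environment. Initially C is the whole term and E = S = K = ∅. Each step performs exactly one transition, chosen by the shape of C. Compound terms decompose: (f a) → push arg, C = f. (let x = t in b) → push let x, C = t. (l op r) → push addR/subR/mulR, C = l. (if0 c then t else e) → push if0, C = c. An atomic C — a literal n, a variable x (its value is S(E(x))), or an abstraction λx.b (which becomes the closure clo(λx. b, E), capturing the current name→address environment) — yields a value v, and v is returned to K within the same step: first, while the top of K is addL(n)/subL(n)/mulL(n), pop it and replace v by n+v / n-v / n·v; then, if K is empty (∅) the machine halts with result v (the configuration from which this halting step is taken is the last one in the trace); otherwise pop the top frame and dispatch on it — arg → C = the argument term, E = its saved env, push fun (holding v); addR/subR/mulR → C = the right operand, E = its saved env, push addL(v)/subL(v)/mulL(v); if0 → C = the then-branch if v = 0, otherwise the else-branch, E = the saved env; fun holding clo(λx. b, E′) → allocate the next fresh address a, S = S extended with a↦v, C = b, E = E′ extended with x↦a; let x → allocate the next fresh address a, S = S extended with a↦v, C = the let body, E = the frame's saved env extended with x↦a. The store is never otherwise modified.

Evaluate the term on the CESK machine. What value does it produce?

Answer: -8

Machine steps:
step 0: <C=((λw. ((λz. (0 - (w + 1))) w)) 7), E=∅, S=∅, K=∅>
step 1: <C=(λw. ((λz. (0 - (w + 1))) w)), E=∅, S=∅, K=[arg]>
step 2: <C=7, E=∅, S=∅, K=[fun]>
step 3: <C=((λz. (0 - (w + 1))) w), E={w↦0}, S={0↦7}, K=∅>
step 4: <C=(λz. (0 - (w + 1))), E={w↦0}, S={0↦7}, K=[arg]>
step 5: <C=w, E={w↦0}, S={0↦7}, K=[fun]>
step 6: <C=(0 - (w + 1)), E={z↦1, w↦0}, S={0↦7, 1↦7}, K=∅>
step 7: <C=0, E={z↦1, w↦0}, S={0↦7, 1↦7}, K=[subR]>
step 8: <C=(w + 1), E={z↦1, w↦0}, S={0↦7, 1↦7}, K=[subL(0)]>
step 9: <C=w, E={z↦1, w↦0}, S={0↦7, 1↦7}, K=[addR :: subL(0)]>
step 10: <C=1, E={z↦1, w↦0}, S={0↦7, 1↦7}, K=[addL(7) :: subL(0)]>
→ final value -8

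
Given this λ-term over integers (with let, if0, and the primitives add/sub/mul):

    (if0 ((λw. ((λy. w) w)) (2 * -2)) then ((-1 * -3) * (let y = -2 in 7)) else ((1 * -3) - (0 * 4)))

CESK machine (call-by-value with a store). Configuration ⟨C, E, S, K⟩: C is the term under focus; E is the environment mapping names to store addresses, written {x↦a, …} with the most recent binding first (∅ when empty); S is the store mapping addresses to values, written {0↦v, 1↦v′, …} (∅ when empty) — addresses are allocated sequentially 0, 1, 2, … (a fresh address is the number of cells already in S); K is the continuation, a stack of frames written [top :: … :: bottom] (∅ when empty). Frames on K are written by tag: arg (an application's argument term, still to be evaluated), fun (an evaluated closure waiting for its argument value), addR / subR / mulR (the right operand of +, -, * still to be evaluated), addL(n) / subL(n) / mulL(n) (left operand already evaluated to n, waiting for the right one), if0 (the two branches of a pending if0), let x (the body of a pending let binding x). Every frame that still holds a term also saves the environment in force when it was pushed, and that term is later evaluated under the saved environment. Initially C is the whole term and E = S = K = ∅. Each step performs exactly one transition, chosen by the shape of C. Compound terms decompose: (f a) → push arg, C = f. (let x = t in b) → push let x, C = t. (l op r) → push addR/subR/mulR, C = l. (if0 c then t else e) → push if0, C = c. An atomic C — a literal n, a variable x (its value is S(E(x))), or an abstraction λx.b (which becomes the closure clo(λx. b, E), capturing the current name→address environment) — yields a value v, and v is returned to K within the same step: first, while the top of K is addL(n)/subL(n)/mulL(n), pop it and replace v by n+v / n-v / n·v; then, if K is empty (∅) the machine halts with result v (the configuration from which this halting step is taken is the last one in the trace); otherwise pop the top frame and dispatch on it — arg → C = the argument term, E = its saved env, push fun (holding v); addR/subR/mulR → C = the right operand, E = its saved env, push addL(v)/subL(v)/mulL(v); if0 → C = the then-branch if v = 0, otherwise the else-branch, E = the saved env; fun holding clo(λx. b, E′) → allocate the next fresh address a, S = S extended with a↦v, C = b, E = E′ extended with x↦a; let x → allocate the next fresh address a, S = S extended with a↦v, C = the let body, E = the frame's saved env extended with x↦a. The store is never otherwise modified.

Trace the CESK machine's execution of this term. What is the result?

Answer: -3

Execution trace:
[0] <C=(if0 ((λw. ((λy. w) w)) (2 * -2)) then ((-1 * -3) * (let y = -2 in 7)) else ((1 * -3) - (0 * 4))), E=∅, S=∅, K=∅>
[1] <C=((λw. ((λy. w) w)) (2 * -2)), E=∅, S=∅, K=[if0]>
[2] <C=(λw. ((λy. w) w)), E=∅, S=∅, K=[arg :: if0]>
[3] <C=(2 * -2), E=∅, S=∅, K=[fun :: if0]>
[4] <C=2, E=∅, S=∅, K=[mulR :: fun :: if0]>
[5] <C=-2, E=∅, S=∅, K=[mulL(2) :: fun :: if0]>
[6] <C=((λy. w) w), E={w↦0}, S={0↦-4}, K=[if0]>
[7] <C=(λy. w), E={w↦0}, S={0↦-4}, K=[arg :: if0]>
[8] <C=w, E={w↦0}, S={0↦-4}, K=[fun :: if0]>
[9] <C=w, E={y↦1, w↦0}, S={0↦-4, 1↦-4}, K=[if0]>
[10] <C=((1 * -3) - (0 * 4)), E=∅, S={0↦-4, 1↦-4}, K=∅>
[11] <C=(1 * -3), E=∅, S={0↦-4, 1↦-4}, K=[subR]>
[12] <C=1, E=∅, S={0↦-4, 1↦-4}, K=[mulR :: subR]>
[13] <C=-3, E=∅, S={0↦-4, 1↦-4}, K=[mulL(1) :: subR]>
[14] <C=(0 * 4), E=∅, S={0↦-4, 1↦-4}, K=[subL(-3)]>
[15] <C=0, E=∅, S={0↦-4, 1↦-4}, K=[mulR :: subL(-3)]>
[16] <C=4, E=∅, S={0↦-4, 1↦-4}, K=[mulL(0) :: subL(-3)]>
→ final value -3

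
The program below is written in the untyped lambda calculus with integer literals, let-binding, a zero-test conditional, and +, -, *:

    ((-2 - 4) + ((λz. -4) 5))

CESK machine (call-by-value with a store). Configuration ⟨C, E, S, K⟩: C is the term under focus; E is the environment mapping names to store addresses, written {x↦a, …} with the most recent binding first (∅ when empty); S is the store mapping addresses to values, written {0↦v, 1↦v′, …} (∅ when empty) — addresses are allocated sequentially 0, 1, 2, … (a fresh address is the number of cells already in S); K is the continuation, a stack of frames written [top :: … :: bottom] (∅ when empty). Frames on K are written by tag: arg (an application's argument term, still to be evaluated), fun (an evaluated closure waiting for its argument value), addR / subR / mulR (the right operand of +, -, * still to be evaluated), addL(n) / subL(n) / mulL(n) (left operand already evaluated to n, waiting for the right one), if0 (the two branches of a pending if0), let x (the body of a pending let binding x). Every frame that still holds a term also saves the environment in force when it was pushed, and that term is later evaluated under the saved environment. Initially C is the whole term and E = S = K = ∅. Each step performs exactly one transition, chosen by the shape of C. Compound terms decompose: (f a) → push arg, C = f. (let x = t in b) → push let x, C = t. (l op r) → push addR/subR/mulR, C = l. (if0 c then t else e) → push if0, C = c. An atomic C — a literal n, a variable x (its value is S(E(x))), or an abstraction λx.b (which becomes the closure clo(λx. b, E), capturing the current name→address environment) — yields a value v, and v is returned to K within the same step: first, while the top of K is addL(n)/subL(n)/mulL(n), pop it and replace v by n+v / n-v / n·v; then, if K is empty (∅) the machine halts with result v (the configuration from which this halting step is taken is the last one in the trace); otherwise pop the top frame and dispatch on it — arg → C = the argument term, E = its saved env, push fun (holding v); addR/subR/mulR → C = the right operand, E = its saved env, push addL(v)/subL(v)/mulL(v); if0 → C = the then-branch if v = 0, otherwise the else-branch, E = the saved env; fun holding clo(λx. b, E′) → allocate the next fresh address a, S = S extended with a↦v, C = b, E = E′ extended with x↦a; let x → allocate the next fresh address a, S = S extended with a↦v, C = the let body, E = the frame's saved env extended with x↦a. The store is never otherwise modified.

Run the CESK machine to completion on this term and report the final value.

Answer: -10

Machine steps:
step 0: ⟨C=((-2 - 4) + ((λz. -4) 5)); E=∅; S=∅; K=∅⟩
step 1: ⟨C=(-2 - 4); E=∅; S=∅; K=[addR]⟩
step 2: ⟨C=-2; E=∅; S=∅; K=[subR :: addR]⟩
step 3: ⟨C=4; E=∅; S=∅; K=[subL(-2) :: addR]⟩
step 4: ⟨C=((λz. -4) 5); E=∅; S=∅; K=[addL(-6)]⟩
step 5: ⟨C=(λz. -4); E=∅; S=∅; K=[arg :: addL(-6)]⟩
step 6: ⟨C=5; E=∅; S=∅; K=[fun :: addL(-6)]⟩
step 7: ⟨C=-4; E={z↦0}; S={0↦5}; K=[addL(-6)]⟩
→ final value -10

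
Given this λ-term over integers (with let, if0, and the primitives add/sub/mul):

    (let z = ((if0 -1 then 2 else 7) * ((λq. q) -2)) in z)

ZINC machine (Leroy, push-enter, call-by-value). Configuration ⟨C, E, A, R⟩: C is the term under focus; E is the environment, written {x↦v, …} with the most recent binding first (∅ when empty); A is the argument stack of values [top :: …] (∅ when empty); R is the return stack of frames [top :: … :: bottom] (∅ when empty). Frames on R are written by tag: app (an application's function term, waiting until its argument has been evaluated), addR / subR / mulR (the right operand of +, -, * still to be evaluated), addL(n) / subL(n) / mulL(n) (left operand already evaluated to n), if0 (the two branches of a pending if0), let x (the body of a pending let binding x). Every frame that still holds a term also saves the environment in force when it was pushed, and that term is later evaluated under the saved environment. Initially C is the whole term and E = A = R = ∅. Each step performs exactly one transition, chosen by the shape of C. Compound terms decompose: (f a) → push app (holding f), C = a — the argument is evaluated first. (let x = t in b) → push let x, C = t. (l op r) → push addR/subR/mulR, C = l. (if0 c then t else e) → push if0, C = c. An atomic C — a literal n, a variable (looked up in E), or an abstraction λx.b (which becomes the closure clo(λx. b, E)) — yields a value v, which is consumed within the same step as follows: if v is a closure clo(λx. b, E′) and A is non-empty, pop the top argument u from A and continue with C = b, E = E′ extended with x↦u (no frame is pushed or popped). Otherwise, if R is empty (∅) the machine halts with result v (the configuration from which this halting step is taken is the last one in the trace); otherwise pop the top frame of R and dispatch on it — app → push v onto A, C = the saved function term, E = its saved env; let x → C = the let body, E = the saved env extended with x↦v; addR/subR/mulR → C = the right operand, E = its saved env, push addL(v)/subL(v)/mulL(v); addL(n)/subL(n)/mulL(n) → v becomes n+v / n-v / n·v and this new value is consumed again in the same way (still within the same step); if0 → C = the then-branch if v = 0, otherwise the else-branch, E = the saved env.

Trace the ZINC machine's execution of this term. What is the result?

Answer: -14

Execution trace:
step 0: [C=(let z = ((if0 -1 then 2 else 7) * ((λq. q) -2)) in z) | E=∅ | A=∅ | R=∅]
step 1: [C=((if0 -1 then 2 else 7) * ((λq. q) -2)) | E=∅ | A=∅ | R=[let z]]
step 2: [C=(if0 -1 then 2 else 7) | E=∅ | A=∅ | R=[mulR :: let z]]
step 3: [C=-1 | E=∅ | A=∅ | R=[if0 :: mulR :: let z]]
step 4: [C=7 | E=∅ | A=∅ | R=[mulR :: let z]]
step 5: [C=((λq. q) -2) | E=∅ | A=∅ | R=[mulL(7) :: let z]]
step 6: [C=-2 | E=∅ | A=∅ | R=[app :: mulL(7) :: let z]]
step 7: [C=(λq. q) | E=∅ | A=[-2] | R=[mulL(7) :: let z]]
step 8: [C=q | E={q↦-2} | A=∅ | R=[mulL(7) :: let z]]
step 9: [C=z | E={z↦-14} | A=∅ | R=∅]
→ final value -14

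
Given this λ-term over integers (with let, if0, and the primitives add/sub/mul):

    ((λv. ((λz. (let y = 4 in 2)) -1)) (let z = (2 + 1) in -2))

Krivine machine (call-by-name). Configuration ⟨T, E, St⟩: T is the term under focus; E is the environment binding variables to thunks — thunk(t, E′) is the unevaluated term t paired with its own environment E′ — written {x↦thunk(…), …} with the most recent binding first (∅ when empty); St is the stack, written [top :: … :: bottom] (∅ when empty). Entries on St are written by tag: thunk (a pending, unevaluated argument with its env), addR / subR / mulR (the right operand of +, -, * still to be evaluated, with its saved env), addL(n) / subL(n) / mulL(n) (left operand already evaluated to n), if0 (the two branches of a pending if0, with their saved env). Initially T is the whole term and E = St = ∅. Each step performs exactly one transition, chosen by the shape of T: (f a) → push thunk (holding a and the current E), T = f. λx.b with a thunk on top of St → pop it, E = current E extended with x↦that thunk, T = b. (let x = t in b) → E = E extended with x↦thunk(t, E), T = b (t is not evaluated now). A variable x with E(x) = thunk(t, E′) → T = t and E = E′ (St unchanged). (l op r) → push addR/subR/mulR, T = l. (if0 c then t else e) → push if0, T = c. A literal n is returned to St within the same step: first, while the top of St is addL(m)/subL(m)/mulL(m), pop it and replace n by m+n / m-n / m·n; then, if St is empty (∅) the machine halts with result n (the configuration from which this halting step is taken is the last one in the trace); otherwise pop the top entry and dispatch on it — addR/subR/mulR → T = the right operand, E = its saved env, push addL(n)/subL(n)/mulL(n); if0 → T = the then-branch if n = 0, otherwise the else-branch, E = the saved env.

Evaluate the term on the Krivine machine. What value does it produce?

[0] ⟨T=((λv. ((λz. (let y = 4 in 2)) -1)) (let z = (2 + 1) in -2)); E=∅; St=∅⟩
[1] ⟨T=(λv. ((λz. (let y = 4 in 2)) -1)); E=∅; St=[thunk]⟩
[2] ⟨T=((λz. (let y = 4 in 2)) -1); E={v↦thunk((let z = (2 + 1) in -2), ∅)}; St=∅⟩
[3] ⟨T=(λz. (let y = 4 in 2)); E={v↦thunk((let z = (2 + 1) in -2), ∅)}; St=[thunk]⟩
[4] ⟨T=(let y = 4 in 2); E={z↦thunk(-1, {v↦thunk((let z = (2 + 1) in -2), ∅)}), v↦thunk((let z = (2 + 1) in -2), ∅)}; St=∅⟩
[5] ⟨T=2; E={y↦thunk(4, {z↦thunk(-1, {v↦thunk((let z = (2 + 1) in -2), ∅)}), v↦thunk((let z = (2 + 1) in -2), ∅)}), z↦thunk(-1, {v↦thunk((let z = (2 + 1) in -2), ∅)}), v↦thunk((let z = (2 + 1) in -2), ∅)}; St=∅⟩
→ final value 2

Answer: 2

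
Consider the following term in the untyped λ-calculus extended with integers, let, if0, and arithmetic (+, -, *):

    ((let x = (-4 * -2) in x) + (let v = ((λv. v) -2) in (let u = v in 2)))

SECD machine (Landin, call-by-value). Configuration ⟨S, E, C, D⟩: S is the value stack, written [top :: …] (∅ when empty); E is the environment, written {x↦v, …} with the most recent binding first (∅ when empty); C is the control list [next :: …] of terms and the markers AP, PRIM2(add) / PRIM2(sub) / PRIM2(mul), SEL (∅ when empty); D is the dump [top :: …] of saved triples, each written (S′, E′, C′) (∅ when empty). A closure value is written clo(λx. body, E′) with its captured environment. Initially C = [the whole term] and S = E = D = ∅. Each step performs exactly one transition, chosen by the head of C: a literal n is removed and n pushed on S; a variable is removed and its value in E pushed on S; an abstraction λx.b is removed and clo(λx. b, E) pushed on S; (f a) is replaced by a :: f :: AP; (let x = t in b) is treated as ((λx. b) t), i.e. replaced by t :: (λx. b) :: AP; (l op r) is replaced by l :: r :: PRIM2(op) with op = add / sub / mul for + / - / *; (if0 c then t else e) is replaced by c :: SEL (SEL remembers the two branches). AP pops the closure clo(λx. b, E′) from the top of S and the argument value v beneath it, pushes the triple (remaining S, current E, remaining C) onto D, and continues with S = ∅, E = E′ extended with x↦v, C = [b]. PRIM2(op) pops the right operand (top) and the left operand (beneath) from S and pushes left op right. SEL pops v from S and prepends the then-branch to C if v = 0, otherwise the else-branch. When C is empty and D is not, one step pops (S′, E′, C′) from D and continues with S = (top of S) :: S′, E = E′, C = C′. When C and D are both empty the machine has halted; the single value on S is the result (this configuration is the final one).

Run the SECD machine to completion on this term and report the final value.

0. ⟨S=∅; E=∅; C=[((let x = (-4 * -2) in x) + (let v = ((λv. v) -2) in (let u = v in 2)))]; D=∅⟩
1. ⟨S=∅; E=∅; C=[(let x = (-4 * -2) in x) :: (let v = ((λv. v) -2) in (let u = v in 2)) :: PRIM2(add)]; D=∅⟩
2. ⟨S=∅; E=∅; C=[(-4 * -2) :: (λx. x) :: AP :: (let v = ((λv. v) -2) in (let u = v in 2)) :: PRIM2(add)]; D=∅⟩
3. ⟨S=∅; E=∅; C=[-4 :: -2 :: PRIM2(mul) :: (λx. x) :: AP :: (let v = ((λv. v) -2) in (let u = v in 2)) :: PRIM2(add)]; D=∅⟩
4. ⟨S=[-4]; E=∅; C=[-2 :: PRIM2(mul) :: (λx. x) :: AP :: (let v = ((λv. v) -2) in (let u = v in 2)) :: PRIM2(add)]; D=∅⟩
5. ⟨S=[-2 :: -4]; E=∅; C=[PRIM2(mul) :: (λx. x) :: AP :: (let v = ((λv. v) -2) in (let u = v in 2)) :: PRIM2(add)]; D=∅⟩
6. ⟨S=[8]; E=∅; C=[(λx. x) :: AP :: (let v = ((λv. v) -2) in (let u = v in 2)) :: PRIM2(add)]; D=∅⟩
7. ⟨S=[clo(λx. x, ∅) :: 8]; E=∅; C=[AP :: (let v = ((λv. v) -2) in (let u = v in 2)) :: PRIM2(add)]; D=∅⟩
8. ⟨S=∅; E={x↦8}; C=[x]; D=[(∅, ∅, [(let v = ((λv. v) -2) in (let u = v in 2)) :: PRIM2(add)])]⟩
9. ⟨S=[8]; E={x↦8}; C=∅; D=[(∅, ∅, [(let v = ((λv. v) -2) in (let u = v in 2)) :: PRIM2(add)])]⟩
10. ⟨S=[8]; E=∅; C=[(let v = ((λv. v) -2) in (let u = v in 2)) :: PRIM2(add)]; D=∅⟩
11. ⟨S=[8]; E=∅; C=[((λv. v) -2) :: (λv. (let u = v in 2)) :: AP :: PRIM2(add)]; D=∅⟩
12. ⟨S=[8]; E=∅; C=[-2 :: (λv. v) :: AP :: (λv. (let u = v in 2)) :: AP :: PRIM2(add)]; D=∅⟩
13. ⟨S=[-2 :: 8]; E=∅; C=[(λv. v) :: AP :: (λv. (let u = v in 2)) :: AP :: PRIM2(add)]; D=∅⟩
14. ⟨S=[clo(λv. v, ∅) :: -2 :: 8]; E=∅; C=[AP :: (λv. (let u = v in 2)) :: AP :: PRIM2(add)]; D=∅⟩
15. ⟨S=∅; E={v↦-2}; C=[v]; D=[([8], ∅, [(λv. (let u = v in 2)) :: AP :: PRIM2(add)])]⟩
16. ⟨S=[-2]; E={v↦-2}; C=∅; D=[([8], ∅, [(λv. (let u = v in 2)) :: AP :: PRIM2(add)])]⟩
17. ⟨S=[-2 :: 8]; E=∅; C=[(λv. (let u = v in 2)) :: AP :: PRIM2(add)]; D=∅⟩
18. ⟨S=[clo(λv. (let u = v in 2), ∅) :: -2 :: 8]; E=∅; C=[AP :: PRIM2(add)]; D=∅⟩
19. ⟨S=∅; E={v↦-2}; C=[(let u = v in 2)]; D=[([8], ∅, [PRIM2(add)])]⟩
20. ⟨S=∅; E={v↦-2}; C=[v :: (λu. 2) :: AP]; D=[([8], ∅, [PRIM2(add)])]⟩
21. ⟨S=[-2]; E={v↦-2}; C=[(λu. 2) :: AP]; D=[([8], ∅, [PRIM2(add)])]⟩
22. ⟨S=[clo(λu. 2, {v↦-2}) :: -2]; E={v↦-2}; C=[AP]; D=[([8], ∅, [PRIM2(add)])]⟩
23. ⟨S=∅; E={u↦-2, v↦-2}; C=[2]; D=[(∅, {v↦-2}, ∅) :: ([8], ∅, [PRIM2(add)])]⟩
24. ⟨S=[2]; E={u↦-2, v↦-2}; C=∅; D=[(∅, {v↦-2}, ∅) :: ([8], ∅, [PRIM2(add)])]⟩
25. ⟨S=[2]; E={v↦-2}; C=∅; D=[([8], ∅, [PRIM2(add)])]⟩
26. ⟨S=[2 :: 8]; E=∅; C=[PRIM2(add)]; D=∅⟩
27. ⟨S=[10]; E=∅; C=∅; D=∅⟩
→ final value 10

Answer: 10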